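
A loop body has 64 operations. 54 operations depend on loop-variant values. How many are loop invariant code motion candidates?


Invariant candidates = total - loop-dependent
= 64 - 54 = 10

10


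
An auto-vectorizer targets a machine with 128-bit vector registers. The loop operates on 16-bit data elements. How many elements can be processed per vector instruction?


Width = SIMD bits / data type bits
= 128 / 16 = 8

8


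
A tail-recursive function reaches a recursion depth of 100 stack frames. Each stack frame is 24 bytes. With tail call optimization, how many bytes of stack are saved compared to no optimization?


Without TCO: 100 * 24 = 2400 bytes
With TCO: reuse 1 frame = 24 bytes
Savings = 2400 - 24 = 2376

2376


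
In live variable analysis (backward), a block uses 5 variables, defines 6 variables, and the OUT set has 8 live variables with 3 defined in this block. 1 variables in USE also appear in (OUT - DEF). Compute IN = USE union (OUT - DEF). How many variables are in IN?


OUT - DEF: 8 - 3 = 5
|IN| = |USE| + |OUT - DEF| - |USE ∩ (OUT - DEF)| = 5 + 5 - 1 = 9

9


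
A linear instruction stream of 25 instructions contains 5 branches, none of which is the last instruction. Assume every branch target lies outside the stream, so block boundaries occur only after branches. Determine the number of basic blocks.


With no in-sequence branch targets, the leaders are the first instruction plus the instruction after each branch.
Number of basic blocks = branches + 1
= 5 + 1 = 6

6


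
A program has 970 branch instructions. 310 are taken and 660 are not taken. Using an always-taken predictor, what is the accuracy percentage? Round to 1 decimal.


Predictor: always-taken
Correct predictions = 310
Accuracy = 310 / 970 * 100 = 32.0%

32.0


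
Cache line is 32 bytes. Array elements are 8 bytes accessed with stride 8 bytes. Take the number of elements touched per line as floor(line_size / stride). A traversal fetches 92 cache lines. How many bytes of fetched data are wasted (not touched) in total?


Elements per line = floor(32 / 8) = 4
Bytes used per line = 4 * 8 = 32
Wasted per line = 32 - 32 = 0
Total wasted = 0 * 92 = 0

0


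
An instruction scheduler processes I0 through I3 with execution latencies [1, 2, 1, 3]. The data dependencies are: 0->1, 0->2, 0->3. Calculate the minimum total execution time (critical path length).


Compute longest path through dependency graph: dist(Ik) = max over predecessors of dist + latency(Ik).
dist(I0) = latency 1 = 1
dist(I1) = dist(I0) + 2 = 1 + 2 = 3
dist(I2) = dist(I0) + 1 = 1 + 1 = 2
dist(I3) = dist(I0) + 3 = 1 + 3 = 4
Critical path = max dist = 4

4


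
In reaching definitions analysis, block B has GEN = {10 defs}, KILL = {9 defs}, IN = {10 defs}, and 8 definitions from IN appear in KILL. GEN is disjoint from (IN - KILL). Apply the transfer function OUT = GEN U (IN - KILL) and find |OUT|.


IN - KILL: 10 - 8 = 2 surviving definitions
OUT = GEN + surviving = 10 + 2 = 12

12


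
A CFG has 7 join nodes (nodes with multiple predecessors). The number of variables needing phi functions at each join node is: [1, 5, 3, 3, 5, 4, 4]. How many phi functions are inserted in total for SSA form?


Total phi functions = sum of phi functions at each join node
= 1 + 5 + 3 + 3 + 5 + 4 + 4 = 25

25


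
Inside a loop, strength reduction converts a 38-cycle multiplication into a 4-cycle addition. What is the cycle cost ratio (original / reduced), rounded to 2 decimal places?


Ratio = mult_cost / add_cost = 38 / 4 = 9.5

9.5


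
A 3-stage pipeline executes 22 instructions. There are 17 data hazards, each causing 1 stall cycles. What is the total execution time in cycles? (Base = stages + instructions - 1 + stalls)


Base cycles = 3 + 22 - 1 = 24
Total stalls = 17 * 1 = 17
Total = 24 + 17 = 41

41


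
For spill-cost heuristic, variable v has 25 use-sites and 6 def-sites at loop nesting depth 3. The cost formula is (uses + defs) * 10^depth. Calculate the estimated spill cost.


uses + defs = 25 + 6 = 31
10^3 = 1000
Spill cost = 31 * 1000 = 31000

31000


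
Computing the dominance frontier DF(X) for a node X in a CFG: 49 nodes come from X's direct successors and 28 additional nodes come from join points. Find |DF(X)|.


DF(X) = direct successor contributions + join point contributions
= 49 + 28 = 77

77


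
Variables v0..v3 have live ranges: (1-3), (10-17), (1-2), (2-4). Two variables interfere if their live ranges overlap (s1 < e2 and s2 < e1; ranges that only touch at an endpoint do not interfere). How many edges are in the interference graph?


Check all pairs for overlapping intervals.
Two intervals (s1,e1) and (s2,e2) overlap if s1 < e2 and s2 < e1.
v0 (1-3) vs v1..v3: overlaps v2, v3 -> 2
v1 (10-17) vs v2..v3: overlaps none -> 0
v2 (1-2) vs v3: overlaps none -> 0
Total overlapping pairs = 2 + 0 + 0 = 2

2


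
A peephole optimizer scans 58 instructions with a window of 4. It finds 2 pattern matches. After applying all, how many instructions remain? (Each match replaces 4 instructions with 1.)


Each match removes 3 instructions.
Total removed = 2 * 3 = 6
Remaining = 58 - 6 = 52

52


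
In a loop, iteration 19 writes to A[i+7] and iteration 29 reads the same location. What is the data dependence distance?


Distance = read iteration - write iteration
= 29 - 19 = 10

10


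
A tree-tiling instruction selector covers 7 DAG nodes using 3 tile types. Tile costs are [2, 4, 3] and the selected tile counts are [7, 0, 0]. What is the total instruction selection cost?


Total cost = sum(count_i * cost_i)
= 7*2 + 0*4 + 0*3
= 14

14


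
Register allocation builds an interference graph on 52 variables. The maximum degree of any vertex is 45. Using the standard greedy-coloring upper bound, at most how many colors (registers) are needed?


Greedy coloring never needs more than (max_degree + 1) colors: when coloring a vertex, at most max_degree neighbors are already colored.
Upper bound = 45 + 1 = 46

46


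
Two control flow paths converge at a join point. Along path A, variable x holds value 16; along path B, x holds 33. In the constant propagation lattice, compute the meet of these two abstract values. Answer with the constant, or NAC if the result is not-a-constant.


Meet operation: if both paths give the same constant, result is that constant; if they differ, result is NAC (not-a-constant).
Path A: 16, Path B: 33 -> differ
Result: not-a-constant -> NAC

NAC


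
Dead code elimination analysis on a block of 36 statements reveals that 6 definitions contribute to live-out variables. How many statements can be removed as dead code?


Dead code = total statements - live definitions
= 36 - 6 = 30

30


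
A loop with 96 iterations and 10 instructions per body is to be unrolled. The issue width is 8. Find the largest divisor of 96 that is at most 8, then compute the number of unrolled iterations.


Largest divisor of 96 <= 8 is 8
New iterations = 96 / 8 = 12

12


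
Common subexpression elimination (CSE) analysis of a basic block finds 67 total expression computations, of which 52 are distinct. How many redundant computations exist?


CSE count = total expressions - unique expressions
= 67 - 52 = 15

15


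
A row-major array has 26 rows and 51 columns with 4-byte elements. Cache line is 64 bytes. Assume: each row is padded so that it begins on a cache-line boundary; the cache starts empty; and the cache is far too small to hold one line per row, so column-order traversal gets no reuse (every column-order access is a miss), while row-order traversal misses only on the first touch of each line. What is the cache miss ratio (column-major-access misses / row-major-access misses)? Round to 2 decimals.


Each row occupies 51 * 4 = 204 bytes and starts on a line boundary, so it spans ceil(204 / 64) = 4 cache lines.
Row-major traversal misses (one per line touched): 26 * ceil(51 * 4 / 64) = 104
Column-major traversal misses (no reuse, every access misses): 26 * 51 = 1326
Ratio = 1326 / 104 = 12.75

12.75


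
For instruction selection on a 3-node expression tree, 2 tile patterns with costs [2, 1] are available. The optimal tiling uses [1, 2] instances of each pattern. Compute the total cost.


Total cost = sum(count_i * cost_i)
= 1*2 + 2*1
= 4

4


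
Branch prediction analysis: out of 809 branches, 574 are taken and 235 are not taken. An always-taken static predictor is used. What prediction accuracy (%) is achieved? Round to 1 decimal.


Predictor: always-taken
Correct predictions = 574
Accuracy = 574 / 809 * 100 = 71.0%

71.0


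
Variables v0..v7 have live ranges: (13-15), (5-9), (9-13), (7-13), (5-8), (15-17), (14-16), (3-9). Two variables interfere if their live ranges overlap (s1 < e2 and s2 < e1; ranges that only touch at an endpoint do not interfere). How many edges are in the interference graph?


Check all pairs for overlapping intervals.
Two intervals (s1,e1) and (s2,e2) overlap if s1 < e2 and s2 < e1.
v0 (13-15) vs v1..v7: overlaps v6 -> 1
v1 (5-9) vs v2..v7: overlaps v3, v4, v7 -> 3
v2 (9-13) vs v3..v7: overlaps v3 -> 1
v3 (7-13) vs v4..v7: overlaps v4, v7 -> 2
v4 (5-8) vs v5..v7: overlaps v7 -> 1
v5 (15-17) vs v6..v7: overlaps v6 -> 1
v6 (14-16) vs v7: overlaps none -> 0
Total overlapping pairs = 1 + 3 + 1 + 2 + 1 + 1 + 0 = 9

9


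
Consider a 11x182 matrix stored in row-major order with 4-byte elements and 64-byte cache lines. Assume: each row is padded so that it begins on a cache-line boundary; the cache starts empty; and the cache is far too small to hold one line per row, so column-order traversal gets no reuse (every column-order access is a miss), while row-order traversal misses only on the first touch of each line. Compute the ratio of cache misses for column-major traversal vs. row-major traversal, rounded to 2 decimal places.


Each row occupies 182 * 4 = 728 bytes and starts on a line boundary, so it spans ceil(728 / 64) = 12 cache lines.
Row-major traversal misses (one per line touched): 11 * ceil(182 * 4 / 64) = 132
Column-major traversal misses (no reuse, every access misses): 11 * 182 = 2002
Ratio = 2002 / 132 = 15.17

15.17


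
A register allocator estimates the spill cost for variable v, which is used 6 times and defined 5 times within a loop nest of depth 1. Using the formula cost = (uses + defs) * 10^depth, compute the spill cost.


uses + defs = 6 + 5 = 11
10^1 = 10
Spill cost = 11 * 10 = 110

110


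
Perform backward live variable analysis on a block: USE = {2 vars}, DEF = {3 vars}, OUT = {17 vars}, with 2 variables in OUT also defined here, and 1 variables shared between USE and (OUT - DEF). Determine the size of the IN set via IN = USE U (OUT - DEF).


OUT - DEF: 17 - 2 = 15
|IN| = |USE| + |OUT - DEF| - |USE ∩ (OUT - DEF)| = 2 + 15 - 1 = 16

16


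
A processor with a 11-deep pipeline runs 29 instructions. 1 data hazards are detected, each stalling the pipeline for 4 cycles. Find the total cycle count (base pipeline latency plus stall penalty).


Base cycles = 11 + 29 - 1 = 39
Total stalls = 1 * 4 = 4
Total = 39 + 4 = 43

43


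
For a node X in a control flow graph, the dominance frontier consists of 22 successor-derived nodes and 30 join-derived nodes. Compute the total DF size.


DF(X) = direct successor contributions + join point contributions
= 22 + 30 = 52

52


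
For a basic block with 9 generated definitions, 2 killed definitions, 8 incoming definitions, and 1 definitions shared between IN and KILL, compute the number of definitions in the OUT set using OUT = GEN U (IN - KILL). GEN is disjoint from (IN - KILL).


IN - KILL: 8 - 1 = 7 surviving definitions
OUT = GEN + surviving = 9 + 7 = 16

16


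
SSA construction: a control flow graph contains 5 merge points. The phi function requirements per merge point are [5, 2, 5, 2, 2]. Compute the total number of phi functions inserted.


Total phi functions = sum of phi functions at each join node
= 5 + 2 + 5 + 2 + 2 = 16

16


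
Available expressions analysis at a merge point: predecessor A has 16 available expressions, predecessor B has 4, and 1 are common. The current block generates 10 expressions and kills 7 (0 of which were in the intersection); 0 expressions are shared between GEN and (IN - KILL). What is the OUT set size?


IN = intersection of predecessors = 1
IN - KILL = 1 - 0 = 1
|OUT| = |GEN| + |IN - KILL| - |GEN ∩ (IN - KILL)| = 10 + 1 - 0 = 11

11


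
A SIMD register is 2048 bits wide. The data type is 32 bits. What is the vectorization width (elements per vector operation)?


Width = SIMD bits / data type bits
= 2048 / 32 = 64

64


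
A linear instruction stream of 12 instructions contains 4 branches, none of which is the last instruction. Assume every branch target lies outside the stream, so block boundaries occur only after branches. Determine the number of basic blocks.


With no in-sequence branch targets, the leaders are the first instruction plus the instruction after each branch.
Number of basic blocks = branches + 1
= 4 + 1 = 5

5


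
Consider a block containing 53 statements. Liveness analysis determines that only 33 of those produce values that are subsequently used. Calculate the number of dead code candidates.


Dead code = total statements - live definitions
= 53 - 33 = 20

20


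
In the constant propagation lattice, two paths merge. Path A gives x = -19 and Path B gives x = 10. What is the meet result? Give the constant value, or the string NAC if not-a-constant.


Meet operation: if both paths give the same constant, result is that constant; if they differ, result is NAC (not-a-constant).
Path A: -19, Path B: 10 -> differ
Result: not-a-constant -> NAC

NAC


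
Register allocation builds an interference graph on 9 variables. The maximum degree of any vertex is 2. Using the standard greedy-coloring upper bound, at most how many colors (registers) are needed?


Greedy coloring never needs more than (max_degree + 1) colors: when coloring a vertex, at most max_degree neighbors are already colored.
Upper bound = 2 + 1 = 3

3


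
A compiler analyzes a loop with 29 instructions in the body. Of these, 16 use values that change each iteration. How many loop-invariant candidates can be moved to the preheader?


Invariant candidates = total - loop-dependent
= 29 - 16 = 13

13


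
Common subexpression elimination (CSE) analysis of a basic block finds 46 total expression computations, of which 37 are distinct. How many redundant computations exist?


CSE count = total expressions - unique expressions
= 46 - 37 = 9

9


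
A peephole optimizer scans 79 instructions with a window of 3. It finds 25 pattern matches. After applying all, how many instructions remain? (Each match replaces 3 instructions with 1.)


Each match removes 2 instructions.
Total removed = 25 * 2 = 50
Remaining = 79 - 50 = 29

29


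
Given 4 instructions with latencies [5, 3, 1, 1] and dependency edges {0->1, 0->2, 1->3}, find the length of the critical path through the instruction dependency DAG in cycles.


Compute longest path through dependency graph: dist(Ik) = max over predecessors of dist + latency(Ik).
dist(I0) = latency 5 = 5
dist(I1) = dist(I0) + 3 = 5 + 3 = 8
dist(I2) = dist(I0) + 1 = 5 + 1 = 6
dist(I3) = dist(I1) + 1 = 8 + 1 = 9
Critical path = max dist = 9

9


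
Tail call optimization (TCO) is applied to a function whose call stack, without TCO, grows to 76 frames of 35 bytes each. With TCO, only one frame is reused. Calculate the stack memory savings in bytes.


Without TCO: 76 * 35 = 2660 bytes
With TCO: reuse 1 frame = 35 bytes
Savings = 2660 - 35 = 2625

2625


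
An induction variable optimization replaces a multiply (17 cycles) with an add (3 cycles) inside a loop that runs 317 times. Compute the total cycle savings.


Per-iteration saving = 17 - 3 = 14
Total saved = 317 * 14 = 4438

4438


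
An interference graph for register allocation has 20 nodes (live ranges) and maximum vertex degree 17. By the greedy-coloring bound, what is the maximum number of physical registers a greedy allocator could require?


Greedy coloring never needs more than (max_degree + 1) colors: when coloring a vertex, at most max_degree neighbors are already colored.
Upper bound = 17 + 1 = 18

18


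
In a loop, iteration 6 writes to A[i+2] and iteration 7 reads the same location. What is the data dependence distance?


Distance = read iteration - write iteration
= 7 - 6 = 1

1


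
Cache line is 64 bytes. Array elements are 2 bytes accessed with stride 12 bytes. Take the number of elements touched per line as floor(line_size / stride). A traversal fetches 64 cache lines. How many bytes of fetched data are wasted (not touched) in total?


Elements per line = floor(64 / 12) = 5
Bytes used per line = 5 * 2 = 10
Wasted per line = 64 - 10 = 54
Total wasted = 54 * 64 = 3456

3456


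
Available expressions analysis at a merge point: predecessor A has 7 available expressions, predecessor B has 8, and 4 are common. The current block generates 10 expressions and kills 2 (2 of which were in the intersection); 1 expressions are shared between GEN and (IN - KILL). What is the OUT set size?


IN = intersection of predecessors = 4
IN - KILL = 4 - 2 = 2
|OUT| = |GEN| + |IN - KILL| - |GEN ∩ (IN - KILL)| = 10 + 2 - 1 = 11

11


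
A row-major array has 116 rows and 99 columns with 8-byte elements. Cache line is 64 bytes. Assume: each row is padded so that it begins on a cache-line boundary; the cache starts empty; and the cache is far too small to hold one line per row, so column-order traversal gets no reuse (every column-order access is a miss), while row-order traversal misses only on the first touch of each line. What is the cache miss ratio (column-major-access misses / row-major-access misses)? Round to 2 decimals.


Each row occupies 99 * 8 = 792 bytes and starts on a line boundary, so it spans ceil(792 / 64) = 13 cache lines.
Row-major traversal misses (one per line touched): 116 * ceil(99 * 8 / 64) = 1508
Column-major traversal misses (no reuse, every access misses): 116 * 99 = 11484
Ratio = 11484 / 1508 = 7.62

7.62


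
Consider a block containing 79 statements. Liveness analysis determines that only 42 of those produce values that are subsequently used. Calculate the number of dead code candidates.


Dead code = total statements - live definitions
= 79 - 42 = 37

37


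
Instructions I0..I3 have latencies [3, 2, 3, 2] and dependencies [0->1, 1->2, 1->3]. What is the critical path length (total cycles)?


Compute longest path through dependency graph: dist(Ik) = max over predecessors of dist + latency(Ik).
dist(I0) = latency 3 = 3
dist(I1) = dist(I0) + 2 = 3 + 2 = 5
dist(I2) = dist(I1) + 3 = 5 + 3 = 8
dist(I3) = dist(I1) + 2 = 5 + 2 = 7
Critical path = max dist = 8

8


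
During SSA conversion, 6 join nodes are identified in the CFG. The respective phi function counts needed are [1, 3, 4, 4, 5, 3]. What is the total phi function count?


Total phi functions = sum of phi functions at each join node
= 1 + 3 + 4 + 4 + 5 + 3 = 20

20


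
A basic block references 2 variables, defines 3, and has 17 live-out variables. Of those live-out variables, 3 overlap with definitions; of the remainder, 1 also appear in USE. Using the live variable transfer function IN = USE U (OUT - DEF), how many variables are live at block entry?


OUT - DEF: 17 - 3 = 14
|IN| = |USE| + |OUT - DEF| - |USE ∩ (OUT - DEF)| = 2 + 14 - 1 = 15

15


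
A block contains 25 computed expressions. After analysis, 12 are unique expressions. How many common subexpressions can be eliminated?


CSE count = total expressions - unique expressions
= 25 - 12 = 13

13


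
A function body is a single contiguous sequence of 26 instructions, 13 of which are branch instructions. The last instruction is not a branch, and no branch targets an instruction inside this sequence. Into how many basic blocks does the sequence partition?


With no in-sequence branch targets, the leaders are the first instruction plus the instruction after each branch.
Number of basic blocks = branches + 1
= 13 + 1 = 14

14


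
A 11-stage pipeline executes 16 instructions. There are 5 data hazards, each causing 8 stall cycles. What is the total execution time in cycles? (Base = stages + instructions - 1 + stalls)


Base cycles = 11 + 16 - 1 = 26
Total stalls = 5 * 8 = 40
Total = 26 + 40 = 66

66


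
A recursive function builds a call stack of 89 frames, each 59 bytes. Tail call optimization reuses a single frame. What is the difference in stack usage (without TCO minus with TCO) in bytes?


Without TCO: 89 * 59 = 5251 bytes
With TCO: reuse 1 frame = 59 bytes
Savings = 5251 - 59 = 5192

5192


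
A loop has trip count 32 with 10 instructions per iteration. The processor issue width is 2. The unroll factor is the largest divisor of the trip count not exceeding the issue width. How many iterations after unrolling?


Largest divisor of 32 <= 2 is 2
New iterations = 32 / 2 = 16

16


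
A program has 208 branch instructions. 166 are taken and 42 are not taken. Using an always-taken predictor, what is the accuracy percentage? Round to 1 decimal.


Predictor: always-taken
Correct predictions = 166
Accuracy = 166 / 208 * 100 = 79.8%

79.8


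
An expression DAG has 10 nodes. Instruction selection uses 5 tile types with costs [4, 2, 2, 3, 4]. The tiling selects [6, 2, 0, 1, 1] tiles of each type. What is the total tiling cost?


Total cost = sum(count_i * cost_i)
= 6*4 + 2*2 + 0*2 + 1*3 + 1*4
= 35

35


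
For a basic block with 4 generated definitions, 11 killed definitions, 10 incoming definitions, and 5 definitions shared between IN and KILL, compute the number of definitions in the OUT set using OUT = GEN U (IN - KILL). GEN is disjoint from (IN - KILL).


IN - KILL: 10 - 5 = 5 surviving definitions
OUT = GEN + surviving = 4 + 5 = 9

9


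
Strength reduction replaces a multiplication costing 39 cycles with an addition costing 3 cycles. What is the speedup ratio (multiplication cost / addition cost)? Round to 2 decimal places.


Ratio = mult_cost / add_cost = 39 / 3 = 13.0

13.0


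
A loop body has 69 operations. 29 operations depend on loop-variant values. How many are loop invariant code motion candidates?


Invariant candidates = total - loop-dependent
= 69 - 29 = 40

40


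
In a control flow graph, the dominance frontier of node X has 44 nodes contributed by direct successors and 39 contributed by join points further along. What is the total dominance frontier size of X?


DF(X) = direct successor contributions + join point contributions
= 44 + 39 = 83

83


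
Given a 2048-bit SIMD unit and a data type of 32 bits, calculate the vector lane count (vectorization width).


Width = SIMD bits / data type bits
= 2048 / 32 = 64

64


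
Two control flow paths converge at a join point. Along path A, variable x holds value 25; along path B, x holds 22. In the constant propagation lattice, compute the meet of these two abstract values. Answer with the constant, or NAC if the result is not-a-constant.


Meet operation: if both paths give the same constant, result is that constant; if they differ, result is NAC (not-a-constant).
Path A: 25, Path B: 22 -> differ
Result: not-a-constant -> NAC

NAC


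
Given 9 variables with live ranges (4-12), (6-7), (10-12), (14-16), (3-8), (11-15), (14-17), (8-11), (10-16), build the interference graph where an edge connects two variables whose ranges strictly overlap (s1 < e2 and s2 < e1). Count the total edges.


Check all pairs for overlapping intervals.
Two intervals (s1,e1) and (s2,e2) overlap if s1 < e2 and s2 < e1.
v0 (4-12) vs v1..v8: overlaps v1, v2, v4, v5, v7, v8 -> 6
v1 (6-7) vs v2..v8: overlaps v4 -> 1
v2 (10-12) vs v3..v8: overlaps v5, v7, v8 -> 3
v3 (14-16) vs v4..v8: overlaps v5, v6, v8 -> 3
v4 (3-8) vs v5..v8: overlaps none -> 0
v5 (11-15) vs v6..v8: overlaps v6, v8 -> 2
v6 (14-17) vs v7..v8: overlaps v8 -> 1
v7 (8-11) vs v8: overlaps v8 -> 1
Total overlapping pairs = 6 + 1 + 3 + 3 + 0 + 2 + 1 + 1 = 17

17


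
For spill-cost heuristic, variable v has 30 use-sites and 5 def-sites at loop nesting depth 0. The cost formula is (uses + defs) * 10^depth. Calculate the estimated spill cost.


uses + defs = 30 + 5 = 35
10^0 = 1
Spill cost = 35 * 1 = 35

35


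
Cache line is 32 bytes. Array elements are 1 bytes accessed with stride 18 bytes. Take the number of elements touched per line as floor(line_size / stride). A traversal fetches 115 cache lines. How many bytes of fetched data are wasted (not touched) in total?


Elements per line = floor(32 / 18) = 1
Bytes used per line = 1 * 1 = 1
Wasted per line = 32 - 1 = 31
Total wasted = 31 * 115 = 3565

3565


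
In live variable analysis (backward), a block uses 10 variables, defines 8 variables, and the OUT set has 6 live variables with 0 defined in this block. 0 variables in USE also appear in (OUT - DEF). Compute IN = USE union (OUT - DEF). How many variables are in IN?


OUT - DEF: 6 - 0 = 6
|IN| = |USE| + |OUT - DEF| - |USE ∩ (OUT - DEF)| = 10 + 6 - 0 = 16

16


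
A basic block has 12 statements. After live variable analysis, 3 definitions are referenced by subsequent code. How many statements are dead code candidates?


Dead code = total statements - live definitions
= 12 - 3 = 9

9


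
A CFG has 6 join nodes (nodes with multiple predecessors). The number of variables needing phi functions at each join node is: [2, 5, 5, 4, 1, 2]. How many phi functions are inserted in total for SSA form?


Total phi functions = sum of phi functions at each join node
= 2 + 5 + 5 + 4 + 1 + 2 = 19

19


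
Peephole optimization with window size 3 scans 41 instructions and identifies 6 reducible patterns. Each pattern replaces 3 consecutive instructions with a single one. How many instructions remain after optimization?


Each match removes 2 instructions.
Total removed = 6 * 2 = 12
Remaining = 41 - 12 = 29

29


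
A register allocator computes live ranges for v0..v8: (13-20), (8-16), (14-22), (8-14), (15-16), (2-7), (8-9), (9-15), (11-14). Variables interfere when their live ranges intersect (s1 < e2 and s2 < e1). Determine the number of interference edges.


Check all pairs for overlapping intervals.
Two intervals (s1,e1) and (s2,e2) overlap if s1 < e2 and s2 < e1.
v0 (13-20) vs v1..v8: overlaps v1, v2, v3, v4, v7, v8 -> 6
v1 (8-16) vs v2..v8: overlaps v2, v3, v4, v6, v7, v8 -> 6
v2 (14-22) vs v3..v8: overlaps v4, v7 -> 2
v3 (8-14) vs v4..v8: overlaps v6, v7, v8 -> 3
v4 (15-16) vs v5..v8: overlaps none -> 0
v5 (2-7) vs v6..v8: overlaps none -> 0
v6 (8-9) vs v7..v8: overlaps none -> 0
v7 (9-15) vs v8: overlaps v8 -> 1
Total overlapping pairs = 6 + 6 + 2 + 3 + 0 + 0 + 0 + 1 = 18

18


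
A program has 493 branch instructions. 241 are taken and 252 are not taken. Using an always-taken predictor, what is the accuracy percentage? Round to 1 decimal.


Predictor: always-taken
Correct predictions = 241
Accuracy = 241 / 493 * 100 = 48.9%

48.9


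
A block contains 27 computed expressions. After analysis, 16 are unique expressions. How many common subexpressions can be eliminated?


CSE count = total expressions - unique expressions
= 27 - 16 = 11

11


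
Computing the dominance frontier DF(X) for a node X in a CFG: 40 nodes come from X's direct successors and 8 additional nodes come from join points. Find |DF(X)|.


DF(X) = direct successor contributions + join point contributions
= 40 + 8 = 48

48


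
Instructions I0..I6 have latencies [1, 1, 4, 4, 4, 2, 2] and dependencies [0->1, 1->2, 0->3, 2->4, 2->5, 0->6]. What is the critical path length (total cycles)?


Compute longest path through dependency graph: dist(Ik) = max over predecessors of dist + latency(Ik).
dist(I0) = latency 1 = 1
dist(I1) = dist(I0) + 1 = 1 + 1 = 2
dist(I2) = dist(I1) + 4 = 2 + 4 = 6
dist(I3) = dist(I0) + 4 = 1 + 4 = 5
dist(I4) = dist(I2) + 4 = 6 + 4 = 10
dist(I5) = dist(I2) + 2 = 6 + 2 = 8
dist(I6) = dist(I0) + 2 = 1 + 2 = 3
Critical path = max dist = 10

10


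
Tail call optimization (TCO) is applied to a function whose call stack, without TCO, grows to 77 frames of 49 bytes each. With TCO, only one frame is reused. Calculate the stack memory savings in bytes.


Without TCO: 77 * 49 = 3773 bytes
With TCO: reuse 1 frame = 49 bytes
Savings = 3773 - 49 = 3724

3724


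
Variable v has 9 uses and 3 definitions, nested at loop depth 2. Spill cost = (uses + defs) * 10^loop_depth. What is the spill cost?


uses + defs = 9 + 3 = 12
10^2 = 100
Spill cost = 12 * 100 = 1200

1200


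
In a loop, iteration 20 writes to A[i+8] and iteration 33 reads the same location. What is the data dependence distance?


Distance = read iteration - write iteration
= 33 - 20 = 13

13


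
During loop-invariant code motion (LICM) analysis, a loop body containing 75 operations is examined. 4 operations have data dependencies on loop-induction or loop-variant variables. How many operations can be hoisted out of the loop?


Invariant candidates = total - loop-dependent
= 75 - 4 = 71

71


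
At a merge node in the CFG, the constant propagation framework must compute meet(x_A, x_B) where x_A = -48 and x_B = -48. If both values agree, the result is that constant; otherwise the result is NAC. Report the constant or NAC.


Meet operation: if both paths give the same constant, result is that constant; if they differ, result is NAC (not-a-constant).
Path A: -48, Path B: -48 -> equal
Result: constant -> -48

-48


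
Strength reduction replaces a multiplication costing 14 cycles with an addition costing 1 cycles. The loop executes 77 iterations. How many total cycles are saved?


Per-iteration saving = 14 - 1 = 13
Total saved = 77 * 13 = 1001

1001


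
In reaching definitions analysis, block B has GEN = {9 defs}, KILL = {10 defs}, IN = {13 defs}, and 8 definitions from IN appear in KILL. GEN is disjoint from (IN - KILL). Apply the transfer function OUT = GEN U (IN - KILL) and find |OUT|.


IN - KILL: 13 - 8 = 5 surviving definitions
OUT = GEN + surviving = 9 + 5 = 14

14


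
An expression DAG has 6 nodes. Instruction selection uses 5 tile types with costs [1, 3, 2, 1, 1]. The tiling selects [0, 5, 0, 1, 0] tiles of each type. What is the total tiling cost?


Total cost = sum(count_i * cost_i)
= 0*1 + 5*3 + 0*2 + 1*1 + 0*1
= 16

16


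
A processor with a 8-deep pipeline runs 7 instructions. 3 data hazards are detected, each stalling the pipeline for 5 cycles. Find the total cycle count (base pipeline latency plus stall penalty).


Base cycles = 8 + 7 - 1 = 14
Total stalls = 3 * 5 = 15
Total = 14 + 15 = 29

29


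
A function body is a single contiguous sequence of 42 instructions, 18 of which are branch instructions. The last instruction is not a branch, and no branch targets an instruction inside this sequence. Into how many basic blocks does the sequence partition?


With no in-sequence branch targets, the leaders are the first instruction plus the instruction after each branch.
Number of basic blocks = branches + 1
= 18 + 1 = 19

19


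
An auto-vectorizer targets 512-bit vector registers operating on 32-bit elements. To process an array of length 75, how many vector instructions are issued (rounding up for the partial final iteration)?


Width = 512 / 32 = 16 elements per vector op
Iterations = ceil(75 / 16) = 5

5


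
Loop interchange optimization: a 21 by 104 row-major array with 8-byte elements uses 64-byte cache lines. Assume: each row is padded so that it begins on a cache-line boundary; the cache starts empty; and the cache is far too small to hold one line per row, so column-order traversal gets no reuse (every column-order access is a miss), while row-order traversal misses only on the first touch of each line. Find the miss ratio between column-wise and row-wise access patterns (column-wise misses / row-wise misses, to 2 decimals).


Each row occupies 104 * 8 = 832 bytes and starts on a line boundary, so it spans ceil(832 / 64) = 13 cache lines.
Row-major traversal misses (one per line touched): 21 * ceil(104 * 8 / 64) = 273
Column-major traversal misses (no reuse, every access misses): 21 * 104 = 2184
Ratio = 2184 / 273 = 8.0

8.0


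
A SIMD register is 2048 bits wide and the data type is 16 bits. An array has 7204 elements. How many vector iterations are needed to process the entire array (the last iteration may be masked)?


Width = 2048 / 16 = 128 elements per vector op
Iterations = ceil(7204 / 128) = 57

57


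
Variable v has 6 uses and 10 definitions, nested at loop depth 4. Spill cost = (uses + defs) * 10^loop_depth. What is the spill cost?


uses + defs = 6 + 10 = 16
10^4 = 10000
Spill cost = 16 * 10000 = 160000

160000


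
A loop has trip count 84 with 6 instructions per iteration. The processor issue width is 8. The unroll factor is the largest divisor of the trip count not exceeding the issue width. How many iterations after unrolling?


Largest divisor of 84 <= 8 is 7
New iterations = 84 / 7 = 12

12


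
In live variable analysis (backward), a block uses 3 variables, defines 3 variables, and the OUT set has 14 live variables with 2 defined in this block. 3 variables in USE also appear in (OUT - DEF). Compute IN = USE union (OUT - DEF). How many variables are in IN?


OUT - DEF: 14 - 2 = 12
|IN| = |USE| + |OUT - DEF| - |USE ∩ (OUT - DEF)| = 3 + 12 - 3 = 12

12


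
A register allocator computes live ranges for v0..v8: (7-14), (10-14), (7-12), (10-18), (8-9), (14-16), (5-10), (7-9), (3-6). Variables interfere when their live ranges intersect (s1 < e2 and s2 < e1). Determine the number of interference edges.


Check all pairs for overlapping intervals.
Two intervals (s1,e1) and (s2,e2) overlap if s1 < e2 and s2 < e1.
v0 (7-14) vs v1..v8: overlaps v1, v2, v3, v4, v6, v7 -> 6
v1 (10-14) vs v2..v8: overlaps v2, v3 -> 2
v2 (7-12) vs v3..v8: overlaps v3, v4, v6, v7 -> 4
v3 (10-18) vs v4..v8: overlaps v5 -> 1
v4 (8-9) vs v5..v8: overlaps v6, v7 -> 2
v5 (14-16) vs v6..v8: overlaps none -> 0
v6 (5-10) vs v7..v8: overlaps v7, v8 -> 2
v7 (7-9) vs v8: overlaps none -> 0
Total overlapping pairs = 6 + 2 + 4 + 1 + 2 + 0 + 2 + 0 = 17

17


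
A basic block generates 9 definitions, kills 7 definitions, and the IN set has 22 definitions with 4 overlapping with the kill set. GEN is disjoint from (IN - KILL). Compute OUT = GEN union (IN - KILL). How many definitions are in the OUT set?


IN - KILL: 22 - 4 = 18 surviving definitions
OUT = GEN + surviving = 9 + 18 = 27

27


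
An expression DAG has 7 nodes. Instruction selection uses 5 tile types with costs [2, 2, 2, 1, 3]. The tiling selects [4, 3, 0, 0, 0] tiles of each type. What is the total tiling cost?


Total cost = sum(count_i * cost_i)
= 4*2 + 3*2 + 0*2 + 0*1 + 0*3
= 14

14


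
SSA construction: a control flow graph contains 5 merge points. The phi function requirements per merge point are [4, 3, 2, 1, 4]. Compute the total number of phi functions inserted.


Total phi functions = sum of phi functions at each join node
= 4 + 3 + 2 + 1 + 4 = 14

14


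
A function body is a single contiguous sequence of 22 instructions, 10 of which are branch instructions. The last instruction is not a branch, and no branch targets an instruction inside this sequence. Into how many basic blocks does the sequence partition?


With no in-sequence branch targets, the leaders are the first instruction plus the instruction after each branch.
Number of basic blocks = branches + 1
= 10 + 1 = 11

11


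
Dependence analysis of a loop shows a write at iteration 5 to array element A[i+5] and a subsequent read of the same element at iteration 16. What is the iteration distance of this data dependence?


Distance = read iteration - write iteration
= 16 - 5 = 11

11


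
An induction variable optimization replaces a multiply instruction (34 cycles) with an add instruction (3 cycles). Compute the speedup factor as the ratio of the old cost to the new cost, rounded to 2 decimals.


Ratio = mult_cost / add_cost = 34 / 3 = 11.33

11.33


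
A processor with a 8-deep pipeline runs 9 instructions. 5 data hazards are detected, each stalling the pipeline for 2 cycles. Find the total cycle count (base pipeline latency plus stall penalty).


Base cycles = 8 + 9 - 1 = 16
Total stalls = 5 * 2 = 10
Total = 16 + 10 = 26

26


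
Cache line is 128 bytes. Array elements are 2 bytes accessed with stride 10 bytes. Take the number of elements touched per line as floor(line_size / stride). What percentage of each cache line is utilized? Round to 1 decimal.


Elements per cache line = floor(128 / 10) = 12
Bytes used = 12 * 2 = 24
Utilization = 24 / 128 * 100 = 18.8%

18.8


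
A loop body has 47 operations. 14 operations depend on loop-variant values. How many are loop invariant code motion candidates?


Invariant candidates = total - loop-dependent
= 47 - 14 = 33

33


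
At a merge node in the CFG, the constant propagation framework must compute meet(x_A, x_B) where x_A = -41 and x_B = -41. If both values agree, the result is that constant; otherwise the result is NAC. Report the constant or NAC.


Meet operation: if both paths give the same constant, result is that constant; if they differ, result is NAC (not-a-constant).
Path A: -41, Path B: -41 -> equal
Result: constant -> -41

-41


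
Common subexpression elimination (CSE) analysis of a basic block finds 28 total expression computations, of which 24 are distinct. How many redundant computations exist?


CSE count = total expressions - unique expressions
= 28 - 24 = 4

4


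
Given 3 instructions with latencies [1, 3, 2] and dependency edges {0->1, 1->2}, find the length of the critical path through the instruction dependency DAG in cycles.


Compute longest path through dependency graph: dist(Ik) = max over predecessors of dist + latency(Ik).
dist(I0) = latency 1 = 1
dist(I1) = dist(I0) + 3 = 1 + 3 = 4
dist(I2) = dist(I1) + 2 = 4 + 2 = 6
Critical path = max dist = 6

6


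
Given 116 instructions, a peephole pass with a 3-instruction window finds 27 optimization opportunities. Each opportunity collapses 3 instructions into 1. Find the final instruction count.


Each match removes 2 instructions.
Total removed = 27 * 2 = 54
Remaining = 116 - 54 = 62

62


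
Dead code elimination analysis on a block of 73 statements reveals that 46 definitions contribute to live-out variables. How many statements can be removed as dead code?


Dead code = total statements - live definitions
= 73 - 46 = 27

27


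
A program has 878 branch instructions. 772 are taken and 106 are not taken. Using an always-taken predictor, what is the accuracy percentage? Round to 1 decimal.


Predictor: always-taken
Correct predictions = 772
Accuracy = 772 / 878 * 100 = 87.9%

87.9


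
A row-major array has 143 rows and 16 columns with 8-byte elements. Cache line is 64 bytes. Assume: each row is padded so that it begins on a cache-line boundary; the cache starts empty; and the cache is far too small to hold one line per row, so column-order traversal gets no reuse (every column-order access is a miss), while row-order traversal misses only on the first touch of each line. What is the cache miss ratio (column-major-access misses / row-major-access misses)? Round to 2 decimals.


Each row occupies 16 * 8 = 128 bytes and starts on a line boundary, so it spans ceil(128 / 64) = 2 cache lines.
Row-major traversal misses (one per line touched): 143 * ceil(16 * 8 / 64) = 286
Column-major traversal misses (no reuse, every access misses): 143 * 16 = 2288
Ratio = 2288 / 286 = 8.0

8.0


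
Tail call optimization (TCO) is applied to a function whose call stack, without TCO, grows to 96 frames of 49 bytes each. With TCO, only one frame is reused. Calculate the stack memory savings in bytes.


Without TCO: 96 * 49 = 4704 bytes
With TCO: reuse 1 frame = 49 bytes
Savings = 4704 - 49 = 4655

4655
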